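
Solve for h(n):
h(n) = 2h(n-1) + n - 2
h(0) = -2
First-order linear with linear forcing.
Homogeneous solution: h_h(n) = A·(2)^n.
Try particular h_p(n) = pn + q. Substituting:
  pn + q = 2(p(n-1) + q) + n - 2.
Matching the n-coefficient: p = 2p + 1 ⇒ p = -1.
Matching constants: q = -2p + 2q - 2 ⇒ q = 0.
General: h(n) = A·(2)^n - n + 0.
Apply h(0) = -2: A + 0 = -2 ⇒ A = -2.
So h(n) = - 2 \cdot 2^{n} - n.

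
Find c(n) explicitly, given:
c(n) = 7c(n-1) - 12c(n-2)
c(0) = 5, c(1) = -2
Characteristic equation: x² - 7x + 12 = 0, which factors as (x - (3))(x - (4)) = 0.
Roots r₁ = 3, r₂ = 4 (distinct).
General solution: c(n) = A·(3)^n + B·(4)^n.
From c(0) = 5: A + B = 5.
From c(1) = -2: 3A + 4B = -2.
Solving: A = 22, B = -17.
So c(n) = 22 \cdot 3^{n} - 17 \cdot 4^{n}.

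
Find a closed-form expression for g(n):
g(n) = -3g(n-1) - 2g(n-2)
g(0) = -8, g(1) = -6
Characteristic equation: x² + 3x + 2 = 0, which factors as (x - (-2))(x - (-1)) = 0.
Roots r₁ = -2, r₂ = -1 (distinct).
General solution: g(n) = A·(-2)^n + B·(-1)^n.
From g(0) = -8: A + B = -8.
From g(1) = -6: -2A - B = -6.
Solving: A = 14, B = -22.
So g(n) = - 22 \left(-1\right)^{n} + 14 \left(-2\right)^{n}.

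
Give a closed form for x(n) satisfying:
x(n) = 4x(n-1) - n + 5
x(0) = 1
First-order linear with linear forcing.
Homogeneous solution: x_h(n) = A·(4)^n.
Try particular x_p(n) = pn + q. Substituting:
  pn + q = 4(p(n-1) + q) - n + 5.
Matching the n-coefficient: p = 4p - 1 ⇒ p = \frac{1}{3}.
Matching constants: q = -4p + 4q + 5 ⇒ q = - \frac{11}{9}.
General: x(n) = A·(4)^n + \frac{n}{3} - \frac{11}{9}.
Apply x(0) = 1: A - \frac{11}{9} = 1 ⇒ A = \frac{20}{9}.
So x(n) = \frac{20 \cdot 4^{n}}{9} + \frac{n}{3} - \frac{11}{9}.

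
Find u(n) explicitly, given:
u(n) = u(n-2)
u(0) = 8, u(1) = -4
Characteristic equation: x² - 1 = 0, which factors as (x - (-1))(x - (1)) = 0.
Roots r₁ = -1, r₂ = 1 (distinct).
General solution: u(n) = A·(-1)^n + B·(1)^n.
From u(0) = 8: A + B = 8.
From u(1) = -4: -A + B = -4.
Solving: A = 6, B = 2.
So u(n) = 6 \left(-1\right)^{n} + 2.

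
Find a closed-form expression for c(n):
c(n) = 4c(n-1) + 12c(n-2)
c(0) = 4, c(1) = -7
Characteristic equation: x² - 4x - 12 = 0, which factors as (x - (6))(x - (-2)) = 0.
Roots r₁ = 6, r₂ = -2 (distinct).
General solution: c(n) = A·(6)^n + B·(-2)^n.
From c(0) = 4: A + B = 4.
From c(1) = -7: 6A - 2B = -7.
Solving: A = \frac{1}{8}, B = \frac{31}{8}.
So c(n) = \frac{31 \left(-2\right)^{n}}{8} + \frac{6^{n}}{8}.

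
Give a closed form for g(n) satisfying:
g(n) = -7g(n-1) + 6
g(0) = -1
First-order linear non-homogeneous.
Homogeneous solution: g_h(n) = A·(-7)^n.
Try constant particular solution g_p = K: K = -7K + 6 ⇒ K = \frac{3}{4}.
General: g(n) = A·(-7)^n + \frac{3}{4}.
Apply g(0) = -1: A + \frac{3}{4} = -1 ⇒ A = - \frac{7}{4}.
So g(n) = \frac{3}{4} - \frac{7 \left(-7\right)^{n}}{4}.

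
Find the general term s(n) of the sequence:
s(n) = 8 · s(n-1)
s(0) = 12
Pure geometric recurrence with ratio 8.
By induction s(n) = s(0) · (8)^n = 12 \cdot 8^{n}.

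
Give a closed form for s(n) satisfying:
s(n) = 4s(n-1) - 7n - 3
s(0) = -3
First-order linear with linear forcing.
Homogeneous solution: s_h(n) = A·(4)^n.
Try particular s_p(n) = pn + q. Substituting:
  pn + q = 4(p(n-1) + q) - 7n - 3.
Matching the n-coefficient: p = 4p - 7 ⇒ p = \frac{7}{3}.
Matching constants: q = -4p + 4q - 3 ⇒ q = \frac{37}{9}.
General: s(n) = A·(4)^n + \frac{7 n}{3} + \frac{37}{9}.
Apply s(0) = -3: A + \frac{37}{9} = -3 ⇒ A = - \frac{64}{9}.
So s(n) = - \frac{64 \cdot 4^{n}}{9} + \frac{7 n}{3} + \frac{37}{9}.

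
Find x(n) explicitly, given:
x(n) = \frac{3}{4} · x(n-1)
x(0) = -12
Pure geometric recurrence with ratio \frac{3}{4}.
By induction x(n) = x(0) · (\frac{3}{4})^n = - 12 \left(\frac{3}{4}\right)^{n}.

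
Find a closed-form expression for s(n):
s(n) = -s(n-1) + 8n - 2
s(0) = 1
First-order linear with linear forcing.
Homogeneous solution: s_h(n) = A·(-1)^n.
Try particular s_p(n) = pn + q. Substituting:
  pn + q = -(p(n-1) + q) + 8n - 2.
Matching the n-coefficient: p = -p + 8 ⇒ p = 4.
Matching constants: q = p - q - 2 ⇒ q = 1.
General: s(n) = A·(-1)^n + 4 n + 1.
Apply s(0) = 1: A + 1 = 1 ⇒ A = 0.
So s(n) = 4 n + 1.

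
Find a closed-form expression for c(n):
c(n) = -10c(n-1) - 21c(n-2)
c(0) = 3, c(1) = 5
Characteristic equation: x² + 10x + 21 = 0, which factors as (x - (-7))(x - (-3)) = 0.
Roots r₁ = -7, r₂ = -3 (distinct).
General solution: c(n) = A·(-7)^n + B·(-3)^n.
From c(0) = 3: A + B = 3.
From c(1) = 5: -7A - 3B = 5.
Solving: A = - \frac{7}{2}, B = \frac{13}{2}.
So c(n) = \frac{13 \left(-3\right)^{n}}{2} - \frac{7 \left(-7\right)^{n}}{2}.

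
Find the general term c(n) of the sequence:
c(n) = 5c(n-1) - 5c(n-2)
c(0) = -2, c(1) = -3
Characteristic equation: x² - 5x + 5 = 0.
Discriminant Δ = (5)² + 4·(-5) = 5.
Roots r₁,₂ = (5 ± √5)/2, so r₁ = \frac{\sqrt{5}}{2} + \frac{5}{2}, r₂ = \frac{5}{2} - \frac{\sqrt{5}}{2}.
General solution: c(n) = A·r₁^n + B·r₂^n.
From the initial conditions, A + B = -2 and r₁A + r₂B = -3.
Since r₁ - r₂ = √5: A = (-3 - (-2)r₂)/√5 = -1 + \frac{2 \sqrt{5}}{5}, and B = -2 - A = -1 - \frac{2 \sqrt{5}}{5}.
So c(n) = \left(-1 + \frac{2 \sqrt{5}}{5}\right)\left(\frac{\sqrt{5}}{2} + \frac{5}{2}\right)^n + \left(-1 - \frac{2 \sqrt{5}}{5}\right)\left(\frac{5}{2} - \frac{\sqrt{5}}{2}\right)^n.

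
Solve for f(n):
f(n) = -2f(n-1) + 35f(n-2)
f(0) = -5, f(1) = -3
Characteristic equation: x² + 2x - 35 = 0, which factors as (x - (-7))(x - (5)) = 0.
Roots r₁ = -7, r₂ = 5 (distinct).
General solution: f(n) = A·(-7)^n + B·(5)^n.
From f(0) = -5: A + B = -5.
From f(1) = -3: -7A + 5B = -3.
Solving: A = - \frac{11}{6}, B = - \frac{19}{6}.
So f(n) = - \frac{11 \left(-7\right)^{n}}{6} - \frac{19 \cdot 5^{n}}{6}.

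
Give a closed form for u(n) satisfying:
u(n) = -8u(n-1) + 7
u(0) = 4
First-order linear non-homogeneous.
Homogeneous solution: u_h(n) = A·(-8)^n.
Try constant particular solution u_p = K: K = -8K + 7 ⇒ K = \frac{7}{9}.
General: u(n) = A·(-8)^n + \frac{7}{9}.
Apply u(0) = 4: A + \frac{7}{9} = 4 ⇒ A = \frac{29}{9}.
So u(n) = \frac{29 \left(-8\right)^{n}}{9} + \frac{7}{9}.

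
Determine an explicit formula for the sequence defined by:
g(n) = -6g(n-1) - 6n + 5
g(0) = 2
First-order linear with linear forcing.
Homogeneous solution: g_h(n) = A·(-6)^n.
Try particular g_p(n) = pn + q. Substituting:
  pn + q = -6(p(n-1) + q) - 6n + 5.
Matching the n-coefficient: p = -6p - 6 ⇒ p = - \frac{6}{7}.
Matching constants: q = 6p - 6q + 5 ⇒ q = - \frac{1}{49}.
General: g(n) = A·(-6)^n - \frac{6 n}{7} - \frac{1}{49}.
Apply g(0) = 2: A - \frac{1}{49} = 2 ⇒ A = \frac{99}{49}.
So g(n) = \frac{99 \left(-6\right)^{n}}{49} - \frac{6 n}{7} - \frac{1}{49}.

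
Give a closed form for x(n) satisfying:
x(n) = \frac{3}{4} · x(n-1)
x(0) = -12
Pure geometric recurrence with ratio \frac{3}{4}.
By induction x(n) = x(0) · (\frac{3}{4})^n = - 12 \left(\frac{3}{4}\right)^{n}.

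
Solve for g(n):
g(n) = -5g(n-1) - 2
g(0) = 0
First-order linear non-homogeneous.
Homogeneous solution: g_h(n) = A·(-5)^n.
Try constant particular solution g_p = K: K = -5K - 2 ⇒ K = - \frac{1}{3}.
General: g(n) = A·(-5)^n - \frac{1}{3}.
Apply g(0) = 0: A - \frac{1}{3} = 0 ⇒ A = \frac{1}{3}.
So g(n) = \frac{\left(-5\right)^{n}}{3} - \frac{1}{3}.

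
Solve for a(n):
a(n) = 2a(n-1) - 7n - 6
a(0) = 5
First-order linear with linear forcing.
Homogeneous solution: a_h(n) = A·(2)^n.
Try particular a_p(n) = pn + q. Substituting:
  pn + q = 2(p(n-1) + q) - 7n - 6.
Matching the n-coefficient: p = 2p - 7 ⇒ p = 7.
Matching constants: q = -2p + 2q - 6 ⇒ q = 20.
General: a(n) = A·(2)^n + 7 n + 20.
Apply a(0) = 5: A + 20 = 5 ⇒ A = -15.
So a(n) = - 15 \cdot 2^{n} + 7 n + 20.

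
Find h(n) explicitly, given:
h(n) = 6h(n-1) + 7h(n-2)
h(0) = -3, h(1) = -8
Characteristic equation: x² - 6x - 7 = 0, which factors as (x - (-1))(x - (7)) = 0.
Roots r₁ = -1, r₂ = 7 (distinct).
General solution: h(n) = A·(-1)^n + B·(7)^n.
From h(0) = -3: A + B = -3.
From h(1) = -8: -A + 7B = -8.
Solving: A = - \frac{13}{8}, B = - \frac{11}{8}.
So h(n) = - \frac{13 \left(-1\right)^{n}}{8} - \frac{11 \cdot 7^{n}}{8}.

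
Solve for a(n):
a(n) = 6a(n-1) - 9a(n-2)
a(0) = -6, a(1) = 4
Characteristic equation: x² - 6x + 9 = 0, which is (x - (3))².
Repeated root r = 3.
General solution: a(n) = (A + Bn)·(3)^n.
From a(0) = -6: A = -6.
From a(1) = 4: (A + B)·(3) = 4 ⇒ B = \frac{22}{3}.
So a(n) = \left(\frac{22 n}{3} - 6\right) \cdot (3)^n.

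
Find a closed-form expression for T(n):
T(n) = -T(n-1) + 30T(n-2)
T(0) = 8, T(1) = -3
Characteristic equation: x² + x - 30 = 0, which factors as (x - (5))(x - (-6)) = 0.
Roots r₁ = 5, r₂ = -6 (distinct).
General solution: T(n) = A·(5)^n + B·(-6)^n.
From T(0) = 8: A + B = 8.
From T(1) = -3: 5A - 6B = -3.
Solving: A = \frac{45}{11}, B = \frac{43}{11}.
So T(n) = \frac{43 \left(-6\right)^{n}}{11} + \frac{45 \cdot 5^{n}}{11}.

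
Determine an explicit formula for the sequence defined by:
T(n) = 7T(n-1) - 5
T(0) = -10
First-order linear non-homogeneous.
Homogeneous solution: T_h(n) = A·(7)^n.
Try constant particular solution T_p = K: K = 7K - 5 ⇒ K = \frac{5}{6}.
General: T(n) = A·(7)^n + \frac{5}{6}.
Apply T(0) = -10: A + \frac{5}{6} = -10 ⇒ A = - \frac{65}{6}.
So T(n) = \frac{5}{6} - \frac{65 \cdot 7^{n}}{6}.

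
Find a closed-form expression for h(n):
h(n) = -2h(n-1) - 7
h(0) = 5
First-order linear non-homogeneous.
Homogeneous solution: h_h(n) = A·(-2)^n.
Try constant particular solution h_p = K: K = -2K - 7 ⇒ K = - \frac{7}{3}.
General: h(n) = A·(-2)^n - \frac{7}{3}.
Apply h(0) = 5: A - \frac{7}{3} = 5 ⇒ A = \frac{22}{3}.
So h(n) = \frac{22 \left(-2\right)^{n}}{3} - \frac{7}{3}.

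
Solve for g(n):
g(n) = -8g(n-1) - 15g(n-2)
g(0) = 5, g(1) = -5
Characteristic equation: x² + 8x + 15 = 0, which factors as (x - (-5))(x - (-3)) = 0.
Roots r₁ = -5, r₂ = -3 (distinct).
General solution: g(n) = A·(-5)^n + B·(-3)^n.
From g(0) = 5: A + B = 5.
From g(1) = -5: -5A - 3B = -5.
Solving: A = -5, B = 10.
So g(n) = 10 \left(-3\right)^{n} - 5 \left(-5\right)^{n}.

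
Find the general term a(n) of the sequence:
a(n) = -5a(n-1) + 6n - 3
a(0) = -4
First-order linear with linear forcing.
Homogeneous solution: a_h(n) = A·(-5)^n.
Try particular a_p(n) = pn + q. Substituting:
  pn + q = -5(p(n-1) + q) + 6n - 3.
Matching the n-coefficient: p = -5p + 6 ⇒ p = 1.
Matching constants: q = 5p - 5q - 3 ⇒ q = \frac{1}{3}.
General: a(n) = A·(-5)^n + n + \frac{1}{3}.
Apply a(0) = -4: A + \frac{1}{3} = -4 ⇒ A = - \frac{13}{3}.
So a(n) = - \frac{13 \left(-5\right)^{n}}{3} + n + \frac{1}{3}.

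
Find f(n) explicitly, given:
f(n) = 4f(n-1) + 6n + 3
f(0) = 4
First-order linear with linear forcing.
Homogeneous solution: f_h(n) = A·(4)^n.
Try particular f_p(n) = pn + q. Substituting:
  pn + q = 4(p(n-1) + q) + 6n + 3.
Matching the n-coefficient: p = 4p + 6 ⇒ p = -2.
Matching constants: q = -4p + 4q + 3 ⇒ q = - \frac{11}{3}.
General: f(n) = A·(4)^n - 2 n - \frac{11}{3}.
Apply f(0) = 4: A - \frac{11}{3} = 4 ⇒ A = \frac{23}{3}.
So f(n) = \frac{23 \cdot 4^{n}}{3} - 2 n - \frac{11}{3}.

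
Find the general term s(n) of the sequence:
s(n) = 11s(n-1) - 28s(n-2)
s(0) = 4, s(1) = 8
Characteristic equation: x² - 11x + 28 = 0, which factors as (x - (4))(x - (7)) = 0.
Roots r₁ = 4, r₂ = 7 (distinct).
General solution: s(n) = A·(4)^n + B·(7)^n.
From s(0) = 4: A + B = 4.
From s(1) = 8: 4A + 7B = 8.
Solving: A = \frac{20}{3}, B = - \frac{8}{3}.
So s(n) = \frac{20 \cdot 4^{n}}{3} - \frac{8 \cdot 7^{n}}{3}.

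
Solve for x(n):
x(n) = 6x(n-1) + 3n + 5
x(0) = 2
First-order linear with linear forcing.
Homogeneous solution: x_h(n) = A·(6)^n.
Try particular x_p(n) = pn + q. Substituting:
  pn + q = 6(p(n-1) + q) + 3n + 5.
Matching the n-coefficient: p = 6p + 3 ⇒ p = - \frac{3}{5}.
Matching constants: q = -6p + 6q + 5 ⇒ q = - \frac{43}{25}.
General: x(n) = A·(6)^n - \frac{3 n}{5} - \frac{43}{25}.
Apply x(0) = 2: A - \frac{43}{25} = 2 ⇒ A = \frac{93}{25}.
So x(n) = \frac{93 \cdot 6^{n}}{25} - \frac{3 n}{5} - \frac{43}{25}.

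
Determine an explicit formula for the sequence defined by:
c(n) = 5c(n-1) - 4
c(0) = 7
First-order linear non-homogeneous.
Homogeneous solution: c_h(n) = A·(5)^n.
Try constant particular solution c_p = K: K = 5K - 4 ⇒ K = 1.
General: c(n) = A·(5)^n + 1.
Apply c(0) = 7: A + 1 = 7 ⇒ A = 6.
So c(n) = 6 \cdot 5^{n} + 1.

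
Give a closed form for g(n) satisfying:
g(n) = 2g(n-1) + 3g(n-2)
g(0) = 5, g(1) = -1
Characteristic equation: x² - 2x - 3 = 0, which factors as (x - (-1))(x - (3)) = 0.
Roots r₁ = -1, r₂ = 3 (distinct).
General solution: g(n) = A·(-1)^n + B·(3)^n.
From g(0) = 5: A + B = 5.
From g(1) = -1: -A + 3B = -1.
Solving: A = 4, B = 1.
So g(n) = 4 \left(-1\right)^{n} + 3^{n}.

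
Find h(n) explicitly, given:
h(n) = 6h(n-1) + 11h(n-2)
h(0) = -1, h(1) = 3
Characteristic equation: x² - 6x - 11 = 0.
Discriminant Δ = (6)² + 4·(11) = 80.
Roots r₁,₂ = (6 ± √80)/2, so r₁ = 3 + 2 \sqrt{5}, r₂ = 3 - 2 \sqrt{5}.
General solution: h(n) = A·r₁^n + B·r₂^n.
From the initial conditions, A + B = -1 and r₁A + r₂B = 3.
Since r₁ - r₂ = √80: A = (3 - (-1)r₂)/√80 = - \frac{1}{2} + \frac{3 \sqrt{5}}{10}, and B = -1 - A = - \frac{3 \sqrt{5}}{10} - \frac{1}{2}.
So h(n) = \left(- \frac{1}{2} + \frac{3 \sqrt{5}}{10}\right)\left(3 + 2 \sqrt{5}\right)^n + \left(- \frac{3 \sqrt{5}}{10} - \frac{1}{2}\right)\left(3 - 2 \sqrt{5}\right)^n.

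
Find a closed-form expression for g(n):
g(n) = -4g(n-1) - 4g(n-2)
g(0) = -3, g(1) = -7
Characteristic equation: x² + 4x + 4 = 0, which is (x - (-2))².
Repeated root r = -2.
General solution: g(n) = (A + Bn)·(-2)^n.
From g(0) = -3: A = -3.
From g(1) = -7: (A + B)·(-2) = -7 ⇒ B = \frac{13}{2}.
So g(n) = \left(\frac{13 n}{2} - 3\right) \cdot (-2)^n.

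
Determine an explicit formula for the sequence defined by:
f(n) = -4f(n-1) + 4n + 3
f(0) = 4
First-order linear with linear forcing.
Homogeneous solution: f_h(n) = A·(-4)^n.
Try particular f_p(n) = pn + q. Substituting:
  pn + q = -4(p(n-1) + q) + 4n + 3.
Matching the n-coefficient: p = -4p + 4 ⇒ p = \frac{4}{5}.
Matching constants: q = 4p - 4q + 3 ⇒ q = \frac{31}{25}.
General: f(n) = A·(-4)^n + \frac{4 n}{5} + \frac{31}{25}.
Apply f(0) = 4: A + \frac{31}{25} = 4 ⇒ A = \frac{69}{25}.
So f(n) = \frac{69 \left(-4\right)^{n}}{25} + \frac{4 n}{5} + \frac{31}{25}.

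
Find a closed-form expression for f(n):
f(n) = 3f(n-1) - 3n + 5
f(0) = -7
First-order linear with linear forcing.
Homogeneous solution: f_h(n) = A·(3)^n.
Try particular f_p(n) = pn + q. Substituting:
  pn + q = 3(p(n-1) + q) - 3n + 5.
Matching the n-coefficient: p = 3p - 3 ⇒ p = \frac{3}{2}.
Matching constants: q = -3p + 3q + 5 ⇒ q = - \frac{1}{4}.
General: f(n) = A·(3)^n + \frac{3 n}{2} - \frac{1}{4}.
Apply f(0) = -7: A - \frac{1}{4} = -7 ⇒ A = - \frac{27}{4}.
So f(n) = - \frac{27 \cdot 3^{n}}{4} + \frac{3 n}{2} - \frac{1}{4}.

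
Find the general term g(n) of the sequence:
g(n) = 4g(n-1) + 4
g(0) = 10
First-order linear non-homogeneous.
Homogeneous solution: g_h(n) = A·(4)^n.
Try constant particular solution g_p = K: K = 4K + 4 ⇒ K = - \frac{4}{3}.
General: g(n) = A·(4)^n - \frac{4}{3}.
Apply g(0) = 10: A - \frac{4}{3} = 10 ⇒ A = \frac{34}{3}.
So g(n) = \frac{34 \cdot 4^{n}}{3} - \frac{4}{3}.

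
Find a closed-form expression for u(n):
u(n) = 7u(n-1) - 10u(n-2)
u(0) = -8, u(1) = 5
Characteristic equation: x² - 7x + 10 = 0, which factors as (x - (2))(x - (5)) = 0.
Roots r₁ = 2, r₂ = 5 (distinct).
General solution: u(n) = A·(2)^n + B·(5)^n.
From u(0) = -8: A + B = -8.
From u(1) = 5: 2A + 5B = 5.
Solving: A = -15, B = 7.
So u(n) = - 15 \cdot 2^{n} + 7 \cdot 5^{n}.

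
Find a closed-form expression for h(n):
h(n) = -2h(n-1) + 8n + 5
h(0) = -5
First-order linear with linear forcing.
Homogeneous solution: h_h(n) = A·(-2)^n.
Try particular h_p(n) = pn + q. Substituting:
  pn + q = -2(p(n-1) + q) + 8n + 5.
Matching the n-coefficient: p = -2p + 8 ⇒ p = \frac{8}{3}.
Matching constants: q = 2p - 2q + 5 ⇒ q = \frac{31}{9}.
General: h(n) = A·(-2)^n + \frac{8 n}{3} + \frac{31}{9}.
Apply h(0) = -5: A + \frac{31}{9} = -5 ⇒ A = - \frac{76}{9}.
So h(n) = - \frac{76 \left(-2\right)^{n}}{9} + \frac{8 n}{3} + \frac{31}{9}.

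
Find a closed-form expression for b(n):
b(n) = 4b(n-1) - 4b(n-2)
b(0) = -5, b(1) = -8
Characteristic equation: x² - 4x + 4 = 0, which is (x - (2))².
Repeated root r = 2.
General solution: b(n) = (A + Bn)·(2)^n.
From b(0) = -5: A = -5.
From b(1) = -8: (A + B)·(2) = -8 ⇒ B = 1.
So b(n) = \left(n - 5\right) \cdot (2)^n.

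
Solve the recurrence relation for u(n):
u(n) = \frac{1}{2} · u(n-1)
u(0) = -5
Pure geometric recurrence with ratio \frac{1}{2}.
By induction u(n) = u(0) · (\frac{1}{2})^n = - 5 \cdot 2^{- n}.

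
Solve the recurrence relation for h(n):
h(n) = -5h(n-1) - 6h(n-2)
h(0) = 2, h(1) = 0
Characteristic equation: x² + 5x + 6 = 0, which factors as (x - (-2))(x - (-3)) = 0.
Roots r₁ = -2, r₂ = -3 (distinct).
General solution: h(n) = A·(-2)^n + B·(-3)^n.
From h(0) = 2: A + B = 2.
From h(1) = 0: -2A - 3B = 0.
Solving: A = 6, B = -4.
So h(n) = 6 \left(-2\right)^{n} - 4 \left(-3\right)^{n}.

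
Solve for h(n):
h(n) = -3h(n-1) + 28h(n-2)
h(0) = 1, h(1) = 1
Characteristic equation: x² + 3x - 28 = 0, which factors as (x - (-7))(x - (4)) = 0.
Roots r₁ = -7, r₂ = 4 (distinct).
General solution: h(n) = A·(-7)^n + B·(4)^n.
From h(0) = 1: A + B = 1.
From h(1) = 1: -7A + 4B = 1.
Solving: A = \frac{3}{11}, B = \frac{8}{11}.
So h(n) = \frac{3 \left(-7\right)^{n}}{11} + \frac{8 \cdot 4^{n}}{11}.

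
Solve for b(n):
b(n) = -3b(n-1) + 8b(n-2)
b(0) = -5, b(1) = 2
Characteristic equation: x² + 3x - 8 = 0.
Discriminant Δ = (-3)² + 4·(8) = 41.
Roots r₁,₂ = (-3 ± √41)/2, so r₁ = - \frac{3}{2} + \frac{\sqrt{41}}{2}, r₂ = - \frac{\sqrt{41}}{2} - \frac{3}{2}.
General solution: b(n) = A·r₁^n + B·r₂^n.
From the initial conditions, A + B = -5 and r₁A + r₂B = 2.
Since r₁ - r₂ = √41: A = (2 - (-5)r₂)/√41 = - \frac{5}{2} - \frac{11 \sqrt{41}}{82}, and B = -5 - A = - \frac{5}{2} + \frac{11 \sqrt{41}}{82}.
So b(n) = \left(- \frac{5}{2} - \frac{11 \sqrt{41}}{82}\right)\left(- \frac{3}{2} + \frac{\sqrt{41}}{2}\right)^n + \left(- \frac{5}{2} + \frac{11 \sqrt{41}}{82}\right)\left(- \frac{\sqrt{41}}{2} - \frac{3}{2}\right)^n.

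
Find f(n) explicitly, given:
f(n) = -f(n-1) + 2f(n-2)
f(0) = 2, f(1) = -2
Characteristic equation: x² + x - 2 = 0, which factors as (x - (-2))(x - (1)) = 0.
Roots r₁ = -2, r₂ = 1 (distinct).
General solution: f(n) = A·(-2)^n + B·(1)^n.
From f(0) = 2: A + B = 2.
From f(1) = -2: -2A + B = -2.
Solving: A = \frac{4}{3}, B = \frac{2}{3}.
So f(n) = \frac{4 \left(-2\right)^{n}}{3} + \frac{2}{3}.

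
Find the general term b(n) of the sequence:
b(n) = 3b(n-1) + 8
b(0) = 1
First-order linear non-homogeneous.
Homogeneous solution: b_h(n) = A·(3)^n.
Try constant particular solution b_p = K: K = 3K + 8 ⇒ K = -4.
General: b(n) = A·(3)^n - 4.
Apply b(0) = 1: A - 4 = 1 ⇒ A = 5.
So b(n) = 5 \cdot 3^{n} - 4.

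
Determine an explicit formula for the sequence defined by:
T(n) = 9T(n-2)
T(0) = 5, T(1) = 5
Characteristic equation: x² - 9 = 0, which factors as (x - (-3))(x - (3)) = 0.
Roots r₁ = -3, r₂ = 3 (distinct).
General solution: T(n) = A·(-3)^n + B·(3)^n.
From T(0) = 5: A + B = 5.
From T(1) = 5: -3A + 3B = 5.
Solving: A = \frac{5}{3}, B = \frac{10}{3}.
So T(n) = \frac{5 \left(-3\right)^{n}}{3} + \frac{10 \cdot 3^{n}}{3}.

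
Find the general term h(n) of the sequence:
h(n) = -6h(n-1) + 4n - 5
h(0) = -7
First-order linear with linear forcing.
Homogeneous solution: h_h(n) = A·(-6)^n.
Try particular h_p(n) = pn + q. Substituting:
  pn + q = -6(p(n-1) + q) + 4n - 5.
Matching the n-coefficient: p = -6p + 4 ⇒ p = \frac{4}{7}.
Matching constants: q = 6p - 6q - 5 ⇒ q = - \frac{11}{49}.
General: h(n) = A·(-6)^n + \frac{4 n}{7} - \frac{11}{49}.
Apply h(0) = -7: A - \frac{11}{49} = -7 ⇒ A = - \frac{332}{49}.
So h(n) = - \frac{332 \left(-6\right)^{n}}{49} + \frac{4 n}{7} - \frac{11}{49}.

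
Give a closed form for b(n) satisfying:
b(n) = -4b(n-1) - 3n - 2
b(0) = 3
First-order linear with linear forcing.
Homogeneous solution: b_h(n) = A·(-4)^n.
Try particular b_p(n) = pn + q. Substituting:
  pn + q = -4(p(n-1) + q) - 3n - 2.
Matching the n-coefficient: p = -4p - 3 ⇒ p = - \frac{3}{5}.
Matching constants: q = 4p - 4q - 2 ⇒ q = - \frac{22}{25}.
General: b(n) = A·(-4)^n - \frac{3 n}{5} - \frac{22}{25}.
Apply b(0) = 3: A - \frac{22}{25} = 3 ⇒ A = \frac{97}{25}.
So b(n) = \frac{97 \left(-4\right)^{n}}{25} - \frac{3 n}{5} - \frac{22}{25}.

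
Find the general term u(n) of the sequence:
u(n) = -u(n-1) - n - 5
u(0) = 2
First-order linear with linear forcing.
Homogeneous solution: u_h(n) = A·(-1)^n.
Try particular u_p(n) = pn + q. Substituting:
  pn + q = -(p(n-1) + q) - n - 5.
Matching the n-coefficient: p = -p - 1 ⇒ p = - \frac{1}{2}.
Matching constants: q = p - q - 5 ⇒ q = - \frac{11}{4}.
General: u(n) = A·(-1)^n - \frac{n}{2} - \frac{11}{4}.
Apply u(0) = 2: A - \frac{11}{4} = 2 ⇒ A = \frac{19}{4}.
So u(n) = \frac{19 \left(-1\right)^{n}}{4} - \frac{n}{2} - \frac{11}{4}.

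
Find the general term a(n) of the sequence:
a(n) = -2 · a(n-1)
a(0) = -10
Pure geometric recurrence with ratio -2.
By induction a(n) = a(0) · (-2)^n = - 10 \left(-2\right)^{n}.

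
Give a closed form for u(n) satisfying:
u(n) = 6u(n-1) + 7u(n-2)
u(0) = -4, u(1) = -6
Characteristic equation: x² - 6x - 7 = 0, which factors as (x - (-1))(x - (7)) = 0.
Roots r₁ = -1, r₂ = 7 (distinct).
General solution: u(n) = A·(-1)^n + B·(7)^n.
From u(0) = -4: A + B = -4.
From u(1) = -6: -A + 7B = -6.
Solving: A = - \frac{11}{4}, B = - \frac{5}{4}.
So u(n) = - \frac{11 \left(-1\right)^{n}}{4} - \frac{5 \cdot 7^{n}}{4}.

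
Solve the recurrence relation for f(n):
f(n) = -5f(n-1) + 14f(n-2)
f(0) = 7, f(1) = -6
Characteristic equation: x² + 5x - 14 = 0, which factors as (x - (-7))(x - (2)) = 0.
Roots r₁ = -7, r₂ = 2 (distinct).
General solution: f(n) = A·(-7)^n + B·(2)^n.
From f(0) = 7: A + B = 7.
From f(1) = -6: -7A + 2B = -6.
Solving: A = \frac{20}{9}, B = \frac{43}{9}.
So f(n) = \frac{20 \left(-7\right)^{n}}{9} + \frac{43 \cdot 2^{n}}{9}.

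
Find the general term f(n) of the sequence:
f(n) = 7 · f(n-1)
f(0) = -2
Pure geometric recurrence with ratio 7.
By induction f(n) = f(0) · (7)^n = - 2 \cdot 7^{n}.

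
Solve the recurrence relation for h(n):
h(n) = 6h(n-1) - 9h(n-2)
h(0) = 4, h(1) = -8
Characteristic equation: x² - 6x + 9 = 0, which is (x - (3))².
Repeated root r = 3.
General solution: h(n) = (A + Bn)·(3)^n.
From h(0) = 4: A = 4.
From h(1) = -8: (A + B)·(3) = -8 ⇒ B = - \frac{20}{3}.
So h(n) = \left(4 - \frac{20 n}{3}\right) \cdot (3)^n.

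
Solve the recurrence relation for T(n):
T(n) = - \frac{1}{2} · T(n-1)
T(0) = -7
Pure geometric recurrence with ratio - \frac{1}{2}.
By induction T(n) = T(0) · (- \frac{1}{2})^n = - 7 \left(- \frac{1}{2}\right)^{n}.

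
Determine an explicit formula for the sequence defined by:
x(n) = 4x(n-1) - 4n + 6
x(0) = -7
First-order linear with linear forcing.
Homogeneous solution: x_h(n) = A·(4)^n.
Try particular x_p(n) = pn + q. Substituting:
  pn + q = 4(p(n-1) + q) - 4n + 6.
Matching the n-coefficient: p = 4p - 4 ⇒ p = \frac{4}{3}.
Matching constants: q = -4p + 4q + 6 ⇒ q = - \frac{2}{9}.
General: x(n) = A·(4)^n + \frac{4 n}{3} - \frac{2}{9}.
Apply x(0) = -7: A - \frac{2}{9} = -7 ⇒ A = - \frac{61}{9}.
So x(n) = - \frac{61 \cdot 4^{n}}{9} + \frac{4 n}{3} - \frac{2}{9}.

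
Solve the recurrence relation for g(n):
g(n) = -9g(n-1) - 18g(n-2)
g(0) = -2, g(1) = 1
Characteristic equation: x² + 9x + 18 = 0, which factors as (x - (-3))(x - (-6)) = 0.
Roots r₁ = -3, r₂ = -6 (distinct).
General solution: g(n) = A·(-3)^n + B·(-6)^n.
From g(0) = -2: A + B = -2.
From g(1) = 1: -3A - 6B = 1.
Solving: A = - \frac{11}{3}, B = \frac{5}{3}.
So g(n) = - \frac{11 \left(-3\right)^{n}}{3} + \frac{5 \left(-6\right)^{n}}{3}.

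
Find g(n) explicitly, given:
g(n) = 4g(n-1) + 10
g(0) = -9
First-order linear non-homogeneous.
Homogeneous solution: g_h(n) = A·(4)^n.
Try constant particular solution g_p = K: K = 4K + 10 ⇒ K = - \frac{10}{3}.
General: g(n) = A·(4)^n - \frac{10}{3}.
Apply g(0) = -9: A - \frac{10}{3} = -9 ⇒ A = - \frac{17}{3}.
So g(n) = - \frac{17 \cdot 4^{n}}{3} - \frac{10}{3}.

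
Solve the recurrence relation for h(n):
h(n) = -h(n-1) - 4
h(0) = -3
First-order linear non-homogeneous.
Homogeneous solution: h_h(n) = A·(-1)^n.
Try constant particular solution h_p = K: K = -K - 4 ⇒ K = -2.
General: h(n) = A·(-1)^n - 2.
Apply h(0) = -3: A - 2 = -3 ⇒ A = -1.
So h(n) = - \left(-1\right)^{n} - 2.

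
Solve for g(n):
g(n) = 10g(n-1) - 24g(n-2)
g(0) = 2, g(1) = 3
Characteristic equation: x² - 10x + 24 = 0, which factors as (x - (6))(x - (4)) = 0.
Roots r₁ = 6, r₂ = 4 (distinct).
General solution: g(n) = A·(6)^n + B·(4)^n.
From g(0) = 2: A + B = 2.
From g(1) = 3: 6A + 4B = 3.
Solving: A = - \frac{5}{2}, B = \frac{9}{2}.
So g(n) = \frac{9 \cdot 4^{n}}{2} - \frac{5 \cdot 6^{n}}{2}.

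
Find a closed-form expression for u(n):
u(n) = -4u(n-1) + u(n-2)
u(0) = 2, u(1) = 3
Characteristic equation: x² + 4x - 1 = 0.
Discriminant Δ = (-4)² + 4·(1) = 20.
Roots r₁,₂ = (-4 ± √20)/2, so r₁ = -2 + \sqrt{5}, r₂ = - \sqrt{5} - 2.
General solution: u(n) = A·r₁^n + B·r₂^n.
From the initial conditions, A + B = 2 and r₁A + r₂B = 3.
Since r₁ - r₂ = √20: A = (3 - (2)r₂)/√20 = 1 + \frac{7 \sqrt{5}}{10}, and B = 2 - A = 1 - \frac{7 \sqrt{5}}{10}.
So u(n) = \left(1 + \frac{7 \sqrt{5}}{10}\right)\left(-2 + \sqrt{5}\right)^n + \left(1 - \frac{7 \sqrt{5}}{10}\right)\left(- \sqrt{5} - 2\right)^n.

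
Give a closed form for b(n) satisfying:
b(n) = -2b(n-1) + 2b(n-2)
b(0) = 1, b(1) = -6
Characteristic equation: x² + 2x - 2 = 0.
Discriminant Δ = (-2)² + 4·(2) = 12.
Roots r₁,₂ = (-2 ± √12)/2, so r₁ = -1 + \sqrt{3}, r₂ = - \sqrt{3} - 1.
General solution: b(n) = A·r₁^n + B·r₂^n.
From the initial conditions, A + B = 1 and r₁A + r₂B = -6.
Since r₁ - r₂ = √12: A = (-6 - (1)r₂)/√12 = \frac{1}{2} - \frac{5 \sqrt{3}}{6}, and B = 1 - A = \frac{1}{2} + \frac{5 \sqrt{3}}{6}.
So b(n) = \left(\frac{1}{2} - \frac{5 \sqrt{3}}{6}\right)\left(-1 + \sqrt{3}\right)^n + \left(\frac{1}{2} + \frac{5 \sqrt{3}}{6}\right)\left(- \sqrt{3} - 1\right)^n.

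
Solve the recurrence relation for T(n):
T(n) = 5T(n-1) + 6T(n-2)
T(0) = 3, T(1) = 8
Characteristic equation: x² - 5x - 6 = 0, which factors as (x - (-1))(x - (6)) = 0.
Roots r₁ = -1, r₂ = 6 (distinct).
General solution: T(n) = A·(-1)^n + B·(6)^n.
From T(0) = 3: A + B = 3.
From T(1) = 8: -A + 6B = 8.
Solving: A = \frac{10}{7}, B = \frac{11}{7}.
So T(n) = \frac{10 \left(-1\right)^{n}}{7} + \frac{11 \cdot 6^{n}}{7}.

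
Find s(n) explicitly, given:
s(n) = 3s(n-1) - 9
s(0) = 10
First-order linear non-homogeneous.
Homogeneous solution: s_h(n) = A·(3)^n.
Try constant particular solution s_p = K: K = 3K - 9 ⇒ K = \frac{9}{2}.
General: s(n) = A·(3)^n + \frac{9}{2}.
Apply s(0) = 10: A + \frac{9}{2} = 10 ⇒ A = \frac{11}{2}.
So s(n) = \frac{11 \cdot 3^{n}}{2} + \frac{9}{2}.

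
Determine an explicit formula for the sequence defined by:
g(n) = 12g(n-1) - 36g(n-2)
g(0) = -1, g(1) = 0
Characteristic equation: x² - 12x + 36 = 0, which is (x - (6))².
Repeated root r = 6.
General solution: g(n) = (A + Bn)·(6)^n.
From g(0) = -1: A = -1.
From g(1) = 0: (A + B)·(6) = 0 ⇒ B = 1.
So g(n) = \left(n - 1\right) \cdot (6)^n.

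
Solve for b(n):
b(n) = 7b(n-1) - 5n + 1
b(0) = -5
First-order linear with linear forcing.
Homogeneous solution: b_h(n) = A·(7)^n.
Try particular b_p(n) = pn + q. Substituting:
  pn + q = 7(p(n-1) + q) - 5n + 1.
Matching the n-coefficient: p = 7p - 5 ⇒ p = \frac{5}{6}.
Matching constants: q = -7p + 7q + 1 ⇒ q = \frac{29}{36}.
General: b(n) = A·(7)^n + \frac{5 n}{6} + \frac{29}{36}.
Apply b(0) = -5: A + \frac{29}{36} = -5 ⇒ A = - \frac{209}{36}.
So b(n) = - \frac{209 \cdot 7^{n}}{36} + \frac{5 n}{6} + \frac{29}{36}.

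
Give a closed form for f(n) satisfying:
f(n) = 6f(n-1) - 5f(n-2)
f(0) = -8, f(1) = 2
Characteristic equation: x² - 6x + 5 = 0, which factors as (x - (1))(x - (5)) = 0.
Roots r₁ = 1, r₂ = 5 (distinct).
General solution: f(n) = A·(1)^n + B·(5)^n.
From f(0) = -8: A + B = -8.
From f(1) = 2: A + 5B = 2.
Solving: A = - \frac{21}{2}, B = \frac{5}{2}.
So f(n) = \frac{5 \cdot 5^{n}}{2} - \frac{21}{2}.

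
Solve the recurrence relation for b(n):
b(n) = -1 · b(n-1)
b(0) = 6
Pure geometric recurrence with ratio -1.
By induction b(n) = b(0) · (-1)^n = 6 \left(-1\right)^{n}.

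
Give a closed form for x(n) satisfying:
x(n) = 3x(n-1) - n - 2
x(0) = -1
First-order linear with linear forcing.
Homogeneous solution: x_h(n) = A·(3)^n.
Try particular x_p(n) = pn + q. Substituting:
  pn + q = 3(p(n-1) + q) - n - 2.
Matching the n-coefficient: p = 3p - 1 ⇒ p = \frac{1}{2}.
Matching constants: q = -3p + 3q - 2 ⇒ q = \frac{7}{4}.
General: x(n) = A·(3)^n + \frac{n}{2} + \frac{7}{4}.
Apply x(0) = -1: A + \frac{7}{4} = -1 ⇒ A = - \frac{11}{4}.
So x(n) = - \frac{11 \cdot 3^{n}}{4} + \frac{n}{2} + \frac{7}{4}.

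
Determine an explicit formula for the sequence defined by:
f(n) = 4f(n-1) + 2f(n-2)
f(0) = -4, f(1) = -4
Characteristic equation: x² - 4x - 2 = 0.
Discriminant Δ = (4)² + 4·(2) = 24.
Roots r₁,₂ = (4 ± √24)/2, so r₁ = 2 + \sqrt{6}, r₂ = 2 - \sqrt{6}.
General solution: f(n) = A·r₁^n + B·r₂^n.
From the initial conditions, A + B = -4 and r₁A + r₂B = -4.
Since r₁ - r₂ = √24: A = (-4 - (-4)r₂)/√24 = -2 + \frac{\sqrt{6}}{3}, and B = -4 - A = -2 - \frac{\sqrt{6}}{3}.
So f(n) = \left(-2 + \frac{\sqrt{6}}{3}\right)\left(2 + \sqrt{6}\right)^n + \left(-2 - \frac{\sqrt{6}}{3}\right)\left(2 - \sqrt{6}\right)^n.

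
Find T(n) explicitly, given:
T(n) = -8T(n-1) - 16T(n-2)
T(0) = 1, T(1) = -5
Characteristic equation: x² + 8x + 16 = 0, which is (x - (-4))².
Repeated root r = -4.
General solution: T(n) = (A + Bn)·(-4)^n.
From T(0) = 1: A = 1.
From T(1) = -5: (A + B)·(-4) = -5 ⇒ B = \frac{1}{4}.
So T(n) = \left(\frac{n}{4} + 1\right) \cdot (-4)^n.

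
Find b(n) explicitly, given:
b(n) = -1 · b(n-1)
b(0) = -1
Pure geometric recurrence with ratio -1.
By induction b(n) = b(0) · (-1)^n = - \left(-1\right)^{n}.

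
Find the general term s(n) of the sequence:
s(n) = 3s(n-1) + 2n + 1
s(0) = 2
First-order linear with linear forcing.
Homogeneous solution: s_h(n) = A·(3)^n.
Try particular s_p(n) = pn + q. Substituting:
  pn + q = 3(p(n-1) + q) + 2n + 1.
Matching the n-coefficient: p = 3p + 2 ⇒ p = -1.
Matching constants: q = -3p + 3q + 1 ⇒ q = -2.
General: s(n) = A·(3)^n - n - 2.
Apply s(0) = 2: A - 2 = 2 ⇒ A = 4.
So s(n) = 4 \cdot 3^{n} - n - 2.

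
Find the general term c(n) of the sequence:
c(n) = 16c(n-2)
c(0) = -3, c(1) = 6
Characteristic equation: x² - 16 = 0, which factors as (x - (-4))(x - (4)) = 0.
Roots r₁ = -4, r₂ = 4 (distinct).
General solution: c(n) = A·(-4)^n + B·(4)^n.
From c(0) = -3: A + B = -3.
From c(1) = 6: -4A + 4B = 6.
Solving: A = - \frac{9}{4}, B = - \frac{3}{4}.
So c(n) = - \frac{9 \left(-4\right)^{n}}{4} - \frac{3 \cdot 4^{n}}{4}.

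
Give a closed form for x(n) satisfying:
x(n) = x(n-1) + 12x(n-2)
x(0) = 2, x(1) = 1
Characteristic equation: x² - x - 12 = 0, which factors as (x - (4))(x - (-3)) = 0.
Roots r₁ = 4, r₂ = -3 (distinct).
General solution: x(n) = A·(4)^n + B·(-3)^n.
From x(0) = 2: A + B = 2.
From x(1) = 1: 4A - 3B = 1.
Solving: A = 1, B = 1.
So x(n) = \left(-3\right)^{n} + 4^{n}.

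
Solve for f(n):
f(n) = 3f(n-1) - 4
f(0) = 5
First-order linear non-homogeneous.
Homogeneous solution: f_h(n) = A·(3)^n.
Try constant particular solution f_p = K: K = 3K - 4 ⇒ K = 2.
General: f(n) = A·(3)^n + 2.
Apply f(0) = 5: A + 2 = 5 ⇒ A = 3.
So f(n) = 3 \cdot 3^{n} + 2.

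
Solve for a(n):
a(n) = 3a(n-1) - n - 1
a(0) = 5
First-order linear with linear forcing.
Homogeneous solution: a_h(n) = A·(3)^n.
Try particular a_p(n) = pn + q. Substituting:
  pn + q = 3(p(n-1) + q) - n - 1.
Matching the n-coefficient: p = 3p - 1 ⇒ p = \frac{1}{2}.
Matching constants: q = -3p + 3q - 1 ⇒ q = \frac{5}{4}.
General: a(n) = A·(3)^n + \frac{n}{2} + \frac{5}{4}.
Apply a(0) = 5: A + \frac{5}{4} = 5 ⇒ A = \frac{15}{4}.
So a(n) = \frac{15 \cdot 3^{n}}{4} + \frac{n}{2} + \frac{5}{4}.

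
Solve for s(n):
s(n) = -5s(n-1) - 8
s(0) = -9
First-order linear non-homogeneous.
Homogeneous solution: s_h(n) = A·(-5)^n.
Try constant particular solution s_p = K: K = -5K - 8 ⇒ K = - \frac{4}{3}.
General: s(n) = A·(-5)^n - \frac{4}{3}.
Apply s(0) = -9: A - \frac{4}{3} = -9 ⇒ A = - \frac{23}{3}.
So s(n) = - \frac{23 \left(-5\right)^{n}}{3} - \frac{4}{3}.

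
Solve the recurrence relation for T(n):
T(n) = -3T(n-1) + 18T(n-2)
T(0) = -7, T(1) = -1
Characteristic equation: x² + 3x - 18 = 0, which factors as (x - (-6))(x - (3)) = 0.
Roots r₁ = -6, r₂ = 3 (distinct).
General solution: T(n) = A·(-6)^n + B·(3)^n.
From T(0) = -7: A + B = -7.
From T(1) = -1: -6A + 3B = -1.
Solving: A = - \frac{20}{9}, B = - \frac{43}{9}.
So T(n) = - \frac{20 \left(-6\right)^{n}}{9} - \frac{43 \cdot 3^{n}}{9}.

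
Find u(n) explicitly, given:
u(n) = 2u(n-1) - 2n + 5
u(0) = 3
First-order linear with linear forcing.
Homogeneous solution: u_h(n) = A·(2)^n.
Try particular u_p(n) = pn + q. Substituting:
  pn + q = 2(p(n-1) + q) - 2n + 5.
Matching the n-coefficient: p = 2p - 2 ⇒ p = 2.
Matching constants: q = -2p + 2q + 5 ⇒ q = -1.
General: u(n) = A·(2)^n + 2 n - 1.
Apply u(0) = 3: A - 1 = 3 ⇒ A = 4.
So u(n) = 4 \cdot 2^{n} + 2 n - 1.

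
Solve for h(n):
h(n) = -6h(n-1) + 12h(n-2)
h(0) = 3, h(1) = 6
Characteristic equation: x² + 6x - 12 = 0.
Discriminant Δ = (-6)² + 4·(12) = 84.
Roots r₁,₂ = (-6 ± √84)/2, so r₁ = -3 + \sqrt{21}, r₂ = - \sqrt{21} - 3.
General solution: h(n) = A·r₁^n + B·r₂^n.
From the initial conditions, A + B = 3 and r₁A + r₂B = 6.
Since r₁ - r₂ = √84: A = (6 - (3)r₂)/√84 = \frac{3}{2} + \frac{5 \sqrt{21}}{14}, and B = 3 - A = \frac{3}{2} - \frac{5 \sqrt{21}}{14}.
So h(n) = \left(\frac{3}{2} + \frac{5 \sqrt{21}}{14}\right)\left(-3 + \sqrt{21}\right)^n + \left(\frac{3}{2} - \frac{5 \sqrt{21}}{14}\right)\left(- \sqrt{21} - 3\right)^n.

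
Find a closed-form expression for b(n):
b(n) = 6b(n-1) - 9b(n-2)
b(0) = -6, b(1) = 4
Characteristic equation: x² - 6x + 9 = 0, which is (x - (3))².
Repeated root r = 3.
General solution: b(n) = (A + Bn)·(3)^n.
From b(0) = -6: A = -6.
From b(1) = 4: (A + B)·(3) = 4 ⇒ B = \frac{22}{3}.
So b(n) = \left(\frac{22 n}{3} - 6\right) \cdot (3)^n.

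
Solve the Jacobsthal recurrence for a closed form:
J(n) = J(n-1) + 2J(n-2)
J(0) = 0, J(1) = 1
This is the Jacobsthal sequence.
Characteristic equation: x² - x - 2 = 0; roots r₁ = 2, r₂ = -1.
General: J(n) = A·r₁^n + B·r₂^n. Solving with J(0)=0, J(1)=1 gives A = \frac{1}{3}, B = - \frac{1}{3}.
So J(n) = - \frac{\left(-1\right)^{n}}{3} + \frac{2^{n}}{3}.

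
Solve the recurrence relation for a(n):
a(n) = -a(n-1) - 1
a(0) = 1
First-order linear non-homogeneous.
Homogeneous solution: a_h(n) = A·(-1)^n.
Try constant particular solution a_p = K: K = -K - 1 ⇒ K = - \frac{1}{2}.
General: a(n) = A·(-1)^n - \frac{1}{2}.
Apply a(0) = 1: A - \frac{1}{2} = 1 ⇒ A = \frac{3}{2}.
So a(n) = \frac{3 \left(-1\right)^{n}}{2} - \frac{1}{2}.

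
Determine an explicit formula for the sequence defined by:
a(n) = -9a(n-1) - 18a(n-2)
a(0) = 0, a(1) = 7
Characteristic equation: x² + 9x + 18 = 0, which factors as (x - (-6))(x - (-3)) = 0.
Roots r₁ = -6, r₂ = -3 (distinct).
General solution: a(n) = A·(-6)^n + B·(-3)^n.
From a(0) = 0: A + B = 0.
From a(1) = 7: -6A - 3B = 7.
Solving: A = - \frac{7}{3}, B = \frac{7}{3}.
So a(n) = \frac{7 \left(-3\right)^{n}}{3} - \frac{7 \left(-6\right)^{n}}{3}.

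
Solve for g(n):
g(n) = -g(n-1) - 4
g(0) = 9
First-order linear non-homogeneous.
Homogeneous solution: g_h(n) = A·(-1)^n.
Try constant particular solution g_p = K: K = -K - 4 ⇒ K = -2.
General: g(n) = A·(-1)^n - 2.
Apply g(0) = 9: A - 2 = 9 ⇒ A = 11.
So g(n) = 11 \left(-1\right)^{n} - 2.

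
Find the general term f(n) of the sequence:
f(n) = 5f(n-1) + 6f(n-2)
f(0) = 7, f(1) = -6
Characteristic equation: x² - 5x - 6 = 0, which factors as (x - (-1))(x - (6)) = 0.
Roots r₁ = -1, r₂ = 6 (distinct).
General solution: f(n) = A·(-1)^n + B·(6)^n.
From f(0) = 7: A + B = 7.
From f(1) = -6: -A + 6B = -6.
Solving: A = \frac{48}{7}, B = \frac{1}{7}.
So f(n) = \frac{48 \left(-1\right)^{n}}{7} + \frac{6^{n}}{7}.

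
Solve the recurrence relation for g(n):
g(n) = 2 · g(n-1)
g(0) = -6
Pure geometric recurrence with ratio 2.
By induction g(n) = g(0) · (2)^n = - 6 \cdot 2^{n}.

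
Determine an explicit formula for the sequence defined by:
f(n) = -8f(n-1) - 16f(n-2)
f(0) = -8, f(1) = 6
Characteristic equation: x² + 8x + 16 = 0, which is (x - (-4))².
Repeated root r = -4.
General solution: f(n) = (A + Bn)·(-4)^n.
From f(0) = -8: A = -8.
From f(1) = 6: (A + B)·(-4) = 6 ⇒ B = \frac{13}{2}.
So f(n) = \left(\frac{13 n}{2} - 8\right) \cdot (-4)^n.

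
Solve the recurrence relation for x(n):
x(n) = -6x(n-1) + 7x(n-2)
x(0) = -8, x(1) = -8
Characteristic equation: x² + 6x - 7 = 0, which factors as (x - (1))(x - (-7)) = 0.
Roots r₁ = 1, r₂ = -7 (distinct).
General solution: x(n) = A·(1)^n + B·(-7)^n.
From x(0) = -8: A + B = -8.
From x(1) = -8: A - 7B = -8.
Solving: A = -8, B = 0.
So x(n) = -8.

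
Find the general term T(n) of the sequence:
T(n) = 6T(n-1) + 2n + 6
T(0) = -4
First-order linear with linear forcing.
Homogeneous solution: T_h(n) = A·(6)^n.
Try particular T_p(n) = pn + q. Substituting:
  pn + q = 6(p(n-1) + q) + 2n + 6.
Matching the n-coefficient: p = 6p + 2 ⇒ p = - \frac{2}{5}.
Matching constants: q = -6p + 6q + 6 ⇒ q = - \frac{42}{25}.
General: T(n) = A·(6)^n - \frac{2 n}{5} - \frac{42}{25}.
Apply T(0) = -4: A - \frac{42}{25} = -4 ⇒ A = - \frac{58}{25}.
So T(n) = - \frac{58 \cdot 6^{n}}{25} - \frac{2 n}{5} - \frac{42}{25}.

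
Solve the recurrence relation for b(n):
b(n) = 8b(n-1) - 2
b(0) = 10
First-order linear non-homogeneous.
Homogeneous solution: b_h(n) = A·(8)^n.
Try constant particular solution b_p = K: K = 8K - 2 ⇒ K = \frac{2}{7}.
General: b(n) = A·(8)^n + \frac{2}{7}.
Apply b(0) = 10: A + \frac{2}{7} = 10 ⇒ A = \frac{68}{7}.
So b(n) = \frac{68 \cdot 8^{n}}{7} + \frac{2}{7}.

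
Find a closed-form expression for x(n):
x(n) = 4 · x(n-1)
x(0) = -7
Pure geometric recurrence with ratio 4.
By induction x(n) = x(0) · (4)^n = - 7 \cdot 4^{n}.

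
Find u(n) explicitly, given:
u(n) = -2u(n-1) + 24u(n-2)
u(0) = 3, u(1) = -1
Characteristic equation: x² + 2x - 24 = 0, which factors as (x - (-6))(x - (4)) = 0.
Roots r₁ = -6, r₂ = 4 (distinct).
General solution: u(n) = A·(-6)^n + B·(4)^n.
From u(0) = 3: A + B = 3.
From u(1) = -1: -6A + 4B = -1.
Solving: A = \frac{13}{10}, B = \frac{17}{10}.
So u(n) = \frac{13 \left(-6\right)^{n}}{10} + \frac{17 \cdot 4^{n}}{10}.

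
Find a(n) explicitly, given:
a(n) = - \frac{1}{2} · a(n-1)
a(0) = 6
Pure geometric recurrence with ratio - \frac{1}{2}.
By induction a(n) = a(0) · (- \frac{1}{2})^n = 6 \left(- \frac{1}{2}\right)^{n}.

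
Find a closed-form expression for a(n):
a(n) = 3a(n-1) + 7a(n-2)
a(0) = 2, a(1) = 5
Characteristic equation: x² - 3x - 7 = 0.
Discriminant Δ = (3)² + 4·(7) = 37.
Roots r₁,₂ = (3 ± √37)/2, so r₁ = \frac{3}{2} + \frac{\sqrt{37}}{2}, r₂ = \frac{3}{2} - \frac{\sqrt{37}}{2}.
General solution: a(n) = A·r₁^n + B·r₂^n.
From the initial conditions, A + B = 2 and r₁A + r₂B = 5.
Since r₁ - r₂ = √37: A = (5 - (2)r₂)/√37 = \frac{2 \sqrt{37}}{37} + 1, and B = 2 - A = 1 - \frac{2 \sqrt{37}}{37}.
So a(n) = \left(\frac{2 \sqrt{37}}{37} + 1\right)\left(\frac{3}{2} + \frac{\sqrt{37}}{2}\right)^n + \left(1 - \frac{2 \sqrt{37}}{37}\right)\left(\frac{3}{2} - \frac{\sqrt{37}}{2}\right)^n.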